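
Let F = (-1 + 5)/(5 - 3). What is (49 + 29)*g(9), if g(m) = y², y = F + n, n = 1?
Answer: 702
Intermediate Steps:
F = 2 (F = 4/2 = 4*(½) = 2)
y = 3 (y = 2 + 1 = 3)
g(m) = 9 (g(m) = 3² = 9)
(49 + 29)*g(9) = (49 + 29)*9 = 78*9 = 702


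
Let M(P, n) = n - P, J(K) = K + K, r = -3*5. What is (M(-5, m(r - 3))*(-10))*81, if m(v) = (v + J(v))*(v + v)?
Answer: -1578690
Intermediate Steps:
r = -15
J(K) = 2*K
m(v) = 6*v² (m(v) = (v + 2*v)*(v + v) = (3*v)*(2*v) = 6*v²)
(M(-5, m(r - 3))*(-10))*81 = ((6*(-15 - 3)² - 1*(-5))*(-10))*81 = ((6*(-18)² + 5)*(-10))*81 = ((6*324 + 5)*(-10))*81 = ((1944 + 5)*(-10))*81 = (1949*(-10))*81 = -19490*81 = -1578690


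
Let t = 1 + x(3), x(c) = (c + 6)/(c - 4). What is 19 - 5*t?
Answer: 59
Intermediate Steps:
x(c) = (6 + c)/(-4 + c)
t = -8 (t = 1 + (6 + 3)/(-4 + 3) = 1 + 9/(-1) = 1 - 1*9 = 1 - 9 = -8)
19 - 5*t = 19 - 5*(-8) = 19 + 40 = 59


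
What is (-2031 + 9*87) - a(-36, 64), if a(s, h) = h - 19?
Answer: -1293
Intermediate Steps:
a(s, h) = -19 + h
(-2031 + 9*87) - a(-36, 64) = (-2031 + 9*87) - (-19 + 64) = (-2031 + 783) - 1*45 = -1248 - 45 = -1293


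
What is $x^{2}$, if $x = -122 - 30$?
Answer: $23104$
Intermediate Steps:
$x = -152$
$x^{2} = \left(-152\right)^{2} = 23104$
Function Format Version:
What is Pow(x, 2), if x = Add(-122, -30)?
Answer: 23104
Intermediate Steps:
x = -152
Pow(x, 2) = Pow(-152, 2) = 23104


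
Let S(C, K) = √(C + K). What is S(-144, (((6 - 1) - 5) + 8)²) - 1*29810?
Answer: -29810 + 4*I*√5 ≈ -29810.0 + 8.9443*I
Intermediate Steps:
S(-144, (((6 - 1) - 5) + 8)²) - 1*29810 = √(-144 + (((6 - 1) - 5) + 8)²) - 1*29810 = √(-144 + ((5 - 5) + 8)²) - 29810 = √(-144 + (0 + 8)²) - 29810 = √(-144 + 8²) - 29810 = √(-144 + 64) - 29810 = √(-80) - 29810 = 4*I*√5 - 29810 = -29810 + 4*I*√5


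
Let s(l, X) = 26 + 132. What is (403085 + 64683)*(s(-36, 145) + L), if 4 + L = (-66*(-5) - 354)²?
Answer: 341470640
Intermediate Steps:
s(l, X) = 158
L = 572 (L = -4 + (-66*(-5) - 354)² = -4 + (330 - 354)² = -4 + (-24)² = -4 + 576 = 572)
(403085 + 64683)*(s(-36, 145) + L) = (403085 + 64683)*(158 + 572) = 467768*730 = 341470640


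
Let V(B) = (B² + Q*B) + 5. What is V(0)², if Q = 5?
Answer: 25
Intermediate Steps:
V(B) = 5 + B² + 5*B (V(B) = (B² + 5*B) + 5 = 5 + B² + 5*B)
V(0)² = (5 + 0² + 5*0)² = (5 + 0 + 0)² = 5² = 25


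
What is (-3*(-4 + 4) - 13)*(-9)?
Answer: 117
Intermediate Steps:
(-3*(-4 + 4) - 13)*(-9) = (-3*0 - 13)*(-9) = (0 - 13)*(-9) = -13*(-9) = 117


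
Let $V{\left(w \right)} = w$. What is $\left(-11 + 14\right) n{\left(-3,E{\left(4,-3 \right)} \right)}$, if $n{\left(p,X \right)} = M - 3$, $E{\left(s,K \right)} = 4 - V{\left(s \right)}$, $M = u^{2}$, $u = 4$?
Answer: $39$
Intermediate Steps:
$M = 16$ ($M = 4^{2} = 16$)
$E{\left(s,K \right)} = 4 - s$
$n{\left(p,X \right)} = 13$ ($n{\left(p,X \right)} = 16 - 3 = 13$)
$\left(-11 + 14\right) n{\left(-3,E{\left(4,-3 \right)} \right)} = \left(-11 + 14\right) 13 = 3 \cdot 13 = 39$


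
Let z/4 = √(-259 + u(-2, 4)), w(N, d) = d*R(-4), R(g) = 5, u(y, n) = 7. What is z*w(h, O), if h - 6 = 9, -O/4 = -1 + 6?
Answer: -2400*I*√7 ≈ -6349.8*I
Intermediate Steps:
O = -20 (O = -4*(-1 + 6) = -4*5 = -20)
h = 15 (h = 6 + 9 = 15)
w(N, d) = 5*d (w(N, d) = d*5 = 5*d)
z = 24*I*√7 (z = 4*√(-259 + 7) = 4*√(-252) = 4*(6*I*√7) = 24*I*√7 ≈ 63.498*I)
z*w(h, O) = (24*I*√7)*(5*(-20)) = (24*I*√7)*(-100) = -2400*I*√7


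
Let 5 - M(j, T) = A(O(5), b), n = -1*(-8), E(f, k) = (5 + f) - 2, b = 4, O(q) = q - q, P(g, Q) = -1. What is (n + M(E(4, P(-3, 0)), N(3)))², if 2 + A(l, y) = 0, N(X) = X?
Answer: 225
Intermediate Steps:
O(q) = 0
E(f, k) = 3 + f
n = 8
A(l, y) = -2 (A(l, y) = -2 + 0 = -2)
M(j, T) = 7 (M(j, T) = 5 - 1*(-2) = 5 + 2 = 7)
(n + M(E(4, P(-3, 0)), N(3)))² = (8 + 7)² = 15² = 225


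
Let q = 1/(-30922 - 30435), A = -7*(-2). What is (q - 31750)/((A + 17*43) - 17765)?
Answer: 84699337/45404180 ≈ 1.8655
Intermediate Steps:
A = 14
q = -1/61357 (q = 1/(-61357) = -1/61357 ≈ -1.6298e-5)
(q - 31750)/((A + 17*43) - 17765) = (-1/61357 - 31750)/((14 + 17*43) - 17765) = -1948084751/(61357*((14 + 731) - 17765)) = -1948084751/(61357*(745 - 17765)) = -1948084751/61357/(-17020) = -1948084751/61357*(-1/17020) = 84699337/45404180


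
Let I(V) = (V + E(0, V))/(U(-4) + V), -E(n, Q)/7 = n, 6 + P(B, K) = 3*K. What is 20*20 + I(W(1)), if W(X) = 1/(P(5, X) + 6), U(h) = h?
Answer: 4399/11 ≈ 399.91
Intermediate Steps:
P(B, K) = -6 + 3*K
E(n, Q) = -7*n
W(X) = 1/(3*X) (W(X) = 1/((-6 + 3*X) + 6) = 1/(3*X))
I(V) = V/(-4 + V) (I(V) = (V - 7*0)/(-4 + V) = (V + 0)/(-4 + V) = V/(-4 + V))
20*20 + I(W(1)) = 20*20 + ((1/3)/1)/(-4 + (1/3)/1) = 400 + ((1/3)*1)/(-4 + (1/3)*1) = 400 + 1/(3*(-4 + 1/3)) = 400 + 1/(3*(-11/3)) = 400 + (1/3)*(-3/11) = 400 - 1/11 = 4399/11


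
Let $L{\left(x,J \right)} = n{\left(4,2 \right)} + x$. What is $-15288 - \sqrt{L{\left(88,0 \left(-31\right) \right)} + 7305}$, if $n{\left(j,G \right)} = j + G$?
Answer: $-15288 - 7 \sqrt{151} \approx -15374.0$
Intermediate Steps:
$n{\left(j,G \right)} = G + j$
$L{\left(x,J \right)} = 6 + x$ ($L{\left(x,J \right)} = \left(2 + 4\right) + x = 6 + x$)
$-15288 - \sqrt{L{\left(88,0 \left(-31\right) \right)} + 7305} = -15288 - \sqrt{\left(6 + 88\right) + 7305} = -15288 - \sqrt{94 + 7305} = -15288 - \sqrt{7399} = -15288 - 7 \sqrt{151}$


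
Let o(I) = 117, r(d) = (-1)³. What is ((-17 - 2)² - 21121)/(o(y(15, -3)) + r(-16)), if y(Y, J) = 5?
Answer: -5190/29 ≈ -178.97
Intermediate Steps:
r(d) = -1
((-17 - 2)² - 21121)/(o(y(15, -3)) + r(-16)) = ((-17 - 2)² - 21121)/(117 - 1) = ((-19)² - 21121)/116 = (361 - 21121)*(1/116) = -20760*1/116 = -5190/29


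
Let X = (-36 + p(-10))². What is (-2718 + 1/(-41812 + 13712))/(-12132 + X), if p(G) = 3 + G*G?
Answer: 76375801/214768300 ≈ 0.35562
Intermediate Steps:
p(G) = 3 + G²
X = 4489 (X = (-36 + (3 + (-10)²))² = (-36 + (3 + 100))² = (-36 + 103)² = 67² = 4489)
(-2718 + 1/(-41812 + 13712))/(-12132 + X) = (-2718 + 1/(-41812 + 13712))/(-12132 + 4489) = (-2718 + 1/(-28100))/(-7643) = (-2718 - 1/28100)*(-1/7643) = -76375801/28100*(-1/7643) = 76375801/214768300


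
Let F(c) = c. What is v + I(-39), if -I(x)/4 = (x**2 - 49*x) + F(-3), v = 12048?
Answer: -1668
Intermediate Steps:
I(x) = 12 - 4*x**2 + 196*x (I(x) = -4*((x**2 - 49*x) - 3) = -4*(-3 + x**2 - 49*x) = 12 - 4*x**2 + 196*x)
v + I(-39) = 12048 + (12 - 4*(-39)**2 + 196*(-39)) = 12048 + (12 - 4*1521 - 7644) = 12048 + (12 - 6084 - 7644) = 12048 - 13716 = -1668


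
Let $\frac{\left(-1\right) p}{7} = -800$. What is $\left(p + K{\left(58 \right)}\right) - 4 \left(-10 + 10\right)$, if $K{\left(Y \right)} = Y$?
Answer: $5658$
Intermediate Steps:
$p = 5600$ ($p = \left(-7\right) \left(-800\right) = 5600$)
$\left(p + K{\left(58 \right)}\right) - 4 \left(-10 + 10\right) = \left(5600 + 58\right) - 4 \left(-10 + 10\right) = 5658 - 0 = 5658 + 0 = 5658$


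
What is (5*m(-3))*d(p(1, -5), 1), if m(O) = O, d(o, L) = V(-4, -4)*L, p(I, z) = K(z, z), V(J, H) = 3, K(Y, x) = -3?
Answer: -45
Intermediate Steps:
p(I, z) = -3
d(o, L) = 3*L
(5*m(-3))*d(p(1, -5), 1) = (5*(-3))*(3*1) = -15*3 = -45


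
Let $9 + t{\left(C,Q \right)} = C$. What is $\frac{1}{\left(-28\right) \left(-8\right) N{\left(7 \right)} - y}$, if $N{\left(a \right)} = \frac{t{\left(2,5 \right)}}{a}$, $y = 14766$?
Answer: $- \frac{1}{14990} \approx -6.6711 \cdot 10^{-5}$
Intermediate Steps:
$t{\left(C,Q \right)} = -9 + C$
$N{\left(a \right)} = - \frac{7}{a}$ ($N{\left(a \right)} = \frac{-9 + 2}{a} = - \frac{7}{a}$)
$\frac{1}{\left(-28\right) \left(-8\right) N{\left(7 \right)} - y} = \frac{1}{\left(-28\right) \left(-8\right) \left(- \frac{7}{7}\right) - 14766} = \frac{1}{224 \left(\left(-7\right) \frac{1}{7}\right) - 14766} = \frac{1}{224 \left(-1\right) - 14766} = \frac{1}{-224 - 14766} = \frac{1}{-14990} = - \frac{1}{14990}$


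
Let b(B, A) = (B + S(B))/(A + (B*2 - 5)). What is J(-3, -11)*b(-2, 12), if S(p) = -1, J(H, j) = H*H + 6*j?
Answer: 57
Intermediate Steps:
J(H, j) = H² + 6*j
b(B, A) = (-1 + B)/(-5 + A + 2*B) (b(B, A) = (B - 1)/(A + (B*2 - 5)) = (-1 + B)/(A + (2*B - 5)) = (-1 + B)/(A + (-5 + 2*B)) = (-1 + B)/(-5 + A + 2*B))
J(-3, -11)*b(-2, 12) = ((-3)² + 6*(-11))*((-1 - 2)/(-5 + 12 + 2*(-2))) = (9 - 66)*(-3/(-5 + 12 - 4)) = -57*(-3)/3 = -19*(-3) = -57*(-1) = 57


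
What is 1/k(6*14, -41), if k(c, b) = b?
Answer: -1/41 ≈ -0.024390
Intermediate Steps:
1/k(6*14, -41) = 1/(-41) = -1/41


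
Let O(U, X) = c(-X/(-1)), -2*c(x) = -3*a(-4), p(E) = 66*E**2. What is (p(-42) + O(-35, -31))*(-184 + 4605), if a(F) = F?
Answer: 514683978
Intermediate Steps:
c(x) = -6 (c(x) = -(-3)*(-4)/2 = -1/2*12 = -6)
O(U, X) = -6
(p(-42) + O(-35, -31))*(-184 + 4605) = (66*(-42)**2 - 6)*(-184 + 4605) = (66*1764 - 6)*4421 = (116424 - 6)*4421 = 116418*4421 = 514683978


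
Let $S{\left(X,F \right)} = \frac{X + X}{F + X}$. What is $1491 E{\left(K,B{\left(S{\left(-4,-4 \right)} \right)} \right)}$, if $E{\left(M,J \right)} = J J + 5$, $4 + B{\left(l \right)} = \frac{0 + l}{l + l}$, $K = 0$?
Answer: $\frac{102879}{4} \approx 25720.0$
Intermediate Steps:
$S{\left(X,F \right)} = \frac{2 X}{F + X}$
$B{\left(l \right)} = - \frac{7}{2}$ ($B{\left(l \right)} = -4 + \frac{0 + l}{l + l} = -4 + \frac{l}{2 l} = -4 + l \frac{1}{2 l} = -4 + \frac{1}{2} = - \frac{7}{2}$)
$E{\left(M,J \right)} = 5 + J^{2}$ ($E{\left(M,J \right)} = J^{2} + 5 = 5 + J^{2}$)
$1491 E{\left(K,B{\left(S{\left(-4,-4 \right)} \right)} \right)} = 1491 \left(5 + \left(- \frac{7}{2}\right)^{2}\right) = 1491 \left(5 + \frac{49}{4}\right) = 1491 \cdot \frac{69}{4} = \frac{102879}{4}$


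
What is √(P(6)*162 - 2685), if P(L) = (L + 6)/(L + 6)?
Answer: 29*I*√3 ≈ 50.229*I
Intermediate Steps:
P(L) = 1 (P(L) = (6 + L)/(6 + L) = 1)
√(P(6)*162 - 2685) = √(1*162 - 2685) = √(162 - 2685) = √(-2523) = 29*I*√3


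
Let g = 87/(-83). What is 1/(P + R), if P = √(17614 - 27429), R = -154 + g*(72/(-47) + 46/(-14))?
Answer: -111068027581/23862377592624 - 745672249*I*√9815/23862377592624 ≈ -0.0046545 - 0.0030958*I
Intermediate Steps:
g = -87/83 (g = 87*(-1/83) = -87/83 ≈ -1.0482)
R = -4067383/27307 (R = -154 - 87*(72/(-47) + 46/(-14))/83 = -154 - 87*(72*(-1/47) + 46*(-1/14))/83 = -154 - 87*(-72/47 - 23/7)/83 = -154 - 87/83*(-1585/329) = -154 + 137895/27307 = -4067383/27307 ≈ -148.95)
P = I*√9815 (P = √(-9815) = I*√9815 ≈ 99.071*I)
1/(P + R) = 1/(I*√9815 - 4067383/27307) = 1/(-4067383/27307 + I*√9815)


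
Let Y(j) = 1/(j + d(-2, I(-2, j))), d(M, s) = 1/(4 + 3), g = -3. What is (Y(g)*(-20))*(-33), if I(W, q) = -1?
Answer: -231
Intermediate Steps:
d(M, s) = ⅐ (d(M, s) = 1/7 = ⅐)
Y(j) = 1/(⅐ + j) (Y(j) = 1/(j + ⅐) = 1/(⅐ + j))
(Y(g)*(-20))*(-33) = ((7/(1 + 7*(-3)))*(-20))*(-33) = ((7/(1 - 21))*(-20))*(-33) = ((7/(-20))*(-20))*(-33) = ((7*(-1/20))*(-20))*(-33) = -7/20*(-20)*(-33) = 7*(-33) = -231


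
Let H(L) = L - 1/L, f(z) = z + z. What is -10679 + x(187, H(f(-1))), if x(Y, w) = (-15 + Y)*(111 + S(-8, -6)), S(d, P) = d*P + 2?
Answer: 17013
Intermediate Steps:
f(z) = 2*z
S(d, P) = 2 + P*d (S(d, P) = P*d + 2 = 2 + P*d)
x(Y, w) = -2415 + 161*Y (x(Y, w) = (-15 + Y)*(111 + (2 - 6*(-8))) = (-15 + Y)*(111 + (2 + 48)) = (-15 + Y)*(111 + 50) = (-15 + Y)*161 = -2415 + 161*Y)
-10679 + x(187, H(f(-1))) = -10679 + (-2415 + 161*187) = -10679 + (-2415 + 30107) = -10679 + 27692 = 17013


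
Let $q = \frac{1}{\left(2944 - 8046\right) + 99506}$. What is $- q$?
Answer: $- \frac{1}{94404} \approx -1.0593 \cdot 10^{-5}$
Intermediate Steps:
$q = \frac{1}{94404}$ ($q = \frac{1}{-5102 + 99506} = \frac{1}{94404} \approx 1.0593 \cdot 10^{-5}$)
$- q = \left(-1\right) \frac{1}{94404} = - \frac{1}{94404}$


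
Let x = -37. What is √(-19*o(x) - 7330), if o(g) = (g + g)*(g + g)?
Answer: I*√111374 ≈ 333.73*I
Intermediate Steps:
o(g) = 4*g² (o(g) = (2*g)*(2*g) = 4*g²)
√(-19*o(x) - 7330) = √(-76*(-37)² - 7330) = √(-76*1369 - 7330) = √(-19*5476 - 7330) = √(-104044 - 7330) = √(-111374) = I*√111374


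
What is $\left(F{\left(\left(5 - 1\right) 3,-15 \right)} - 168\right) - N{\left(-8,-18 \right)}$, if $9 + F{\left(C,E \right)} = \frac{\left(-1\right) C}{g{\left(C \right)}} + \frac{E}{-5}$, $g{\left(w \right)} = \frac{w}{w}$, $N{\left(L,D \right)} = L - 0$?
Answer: $-178$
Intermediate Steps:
$N{\left(L,D \right)} = L$ ($N{\left(L,D \right)} = L + 0 = L$)
$g{\left(w \right)} = 1$
$F{\left(C,E \right)} = -9 - C - \frac{E}{5}$ ($F{\left(C,E \right)} = -9 + \left(\frac{\left(-1\right) C}{1} + \frac{E}{-5}\right) = -9 + \left(- C 1 + E \left(- \frac{1}{5}\right)\right) = -9 - \left(C + \frac{E}{5}\right) = -9 - C - \frac{E}{5}$)
$\left(F{\left(\left(5 - 1\right) 3,-15 \right)} - 168\right) - N{\left(-8,-18 \right)} = \left(\left(-9 - \left(5 - 1\right) 3 - -3\right) - 168\right) - -8 = \left(\left(-9 - 4 \cdot 3 + 3\right) - 168\right) + 8 = \left(\left(-9 - 12 + 3\right) - 168\right) + 8 = \left(-18 - 168\right) + 8 = -186 + 8 = -178$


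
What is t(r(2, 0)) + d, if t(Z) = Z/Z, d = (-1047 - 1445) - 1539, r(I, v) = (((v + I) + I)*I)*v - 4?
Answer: -4030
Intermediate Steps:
r(I, v) = -4 + I*v*(v + 2*I) (r(I, v) = (((I + v) + I)*I)*v - 4 = ((v + 2*I)*I)*v - 4 = (I*(v + 2*I))*v - 4 = I*v*(v + 2*I) - 4 = -4 + I*v*(v + 2*I))
d = -4031 (d = -2492 - 1539 = -4031)
t(Z) = 1
t(r(2, 0)) + d = 1 - 4031 = -4030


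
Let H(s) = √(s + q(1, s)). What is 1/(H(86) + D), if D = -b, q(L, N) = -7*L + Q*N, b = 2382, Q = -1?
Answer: -2382/5673931 - I*√7/5673931 ≈ -0.00041981 - 4.663e-7*I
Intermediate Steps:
q(L, N) = -N - 7*L (q(L, N) = -7*L - N = -N - 7*L)
H(s) = I*√7 (H(s) = √(s + (-s - 7*1)) = √(s + (-s - 7)) = √(s + (-7 - s)) = √(-7) = I*√7)
D = -2382 (D = -1*2382 = -2382)
1/(H(86) + D) = 1/(I*√7 - 2382) = 1/(-2382 + I*√7)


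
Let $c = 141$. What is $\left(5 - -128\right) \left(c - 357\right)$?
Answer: $-28728$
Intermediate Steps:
$\left(5 - -128\right) \left(c - 357\right) = \left(5 - -128\right) \left(141 - 357\right) = \left(5 + 128\right) \left(141 - 357\right) = 133 \left(-216\right) = -28728$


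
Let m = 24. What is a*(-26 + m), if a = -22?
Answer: 44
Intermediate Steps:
a*(-26 + m) = -22*(-26 + 24) = -22*(-2) = 44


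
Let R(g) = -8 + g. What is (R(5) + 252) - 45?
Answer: 204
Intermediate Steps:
(R(5) + 252) - 45 = ((-8 + 5) + 252) - 45 = (-3 + 252) - 45 = 249 - 45 = 204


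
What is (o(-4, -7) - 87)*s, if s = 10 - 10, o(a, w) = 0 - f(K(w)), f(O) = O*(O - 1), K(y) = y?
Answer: 0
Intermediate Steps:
f(O) = O*(-1 + O)
o(a, w) = -w*(-1 + w) (o(a, w) = 0 - w*(-1 + w) = -w*(-1 + w))
s = 0
(o(-4, -7) - 87)*s = (-7*(1 - 1*(-7)) - 87)*0 = (-7*(1 + 7) - 87)*0 = (-7*8 - 87)*0 = (-56 - 87)*0 = -143*0 = 0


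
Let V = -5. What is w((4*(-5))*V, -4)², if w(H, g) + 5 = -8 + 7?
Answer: 36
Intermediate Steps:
w(H, g) = -6 (w(H, g) = -5 + (-8 + 7) = -5 - 1 = -6)
w((4*(-5))*V, -4)² = (-6)² = 36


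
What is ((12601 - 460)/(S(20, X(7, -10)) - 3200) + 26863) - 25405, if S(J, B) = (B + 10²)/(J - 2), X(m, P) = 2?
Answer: 13935591/9583 ≈ 1454.2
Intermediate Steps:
S(J, B) = (100 + B)/(-2 + J) (S(J, B) = (B + 100)/(-2 + J) = (100 + B)/(-2 + J))
((12601 - 460)/(S(20, X(7, -10)) - 3200) + 26863) - 25405 = ((12601 - 460)/((100 + 2)/(-2 + 20) - 3200) + 26863) - 25405 = (12141/(102/18 - 3200) + 26863) - 25405 = (12141/((1/18)*102 - 3200) + 26863) - 25405 = (12141/(17/3 - 3200) + 26863) - 25405 = (12141/(-9583/3) + 26863) - 25405 = (12141*(-3/9583) + 26863) - 25405 = (-36423/9583 + 26863) - 25405 = 257391706/9583 - 25405 = 13935591/9583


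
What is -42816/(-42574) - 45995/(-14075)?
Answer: 256082633/59922905 ≈ 4.2735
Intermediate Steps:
-42816/(-42574) - 45995/(-14075) = -42816*(-1/42574) - 45995*(-1/14075) = 21408/21287 + 9199/2815 = 256082633/59922905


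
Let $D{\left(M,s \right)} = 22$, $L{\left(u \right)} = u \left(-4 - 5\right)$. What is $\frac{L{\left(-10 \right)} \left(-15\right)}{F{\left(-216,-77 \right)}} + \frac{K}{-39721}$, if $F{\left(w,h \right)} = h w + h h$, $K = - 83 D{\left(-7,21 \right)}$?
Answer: $- \frac{1129724}{81467771} \approx -0.013867$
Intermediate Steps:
$L{\left(u \right)} = - 9 u$ ($L{\left(u \right)} = u \left(-9\right) = - 9 u$)
$K = -1826$ ($K = \left(-83\right) 22 = -1826$)
$F{\left(w,h \right)} = h^{2} + h w$ ($F{\left(w,h \right)} = h w + h^{2} = h^{2} + h w$)
$\frac{L{\left(-10 \right)} \left(-15\right)}{F{\left(-216,-77 \right)}} + \frac{K}{-39721} = \frac{\left(-9\right) \left(-10\right) \left(-15\right)}{\left(-77\right) \left(-77 - 216\right)} - \frac{1826}{-39721} = \frac{90 \left(-15\right)}{\left(-77\right) \left(-293\right)} - - \frac{166}{3611} = - \frac{1350}{22561} + \frac{166}{3611} = - \frac{1129724}{81467771}$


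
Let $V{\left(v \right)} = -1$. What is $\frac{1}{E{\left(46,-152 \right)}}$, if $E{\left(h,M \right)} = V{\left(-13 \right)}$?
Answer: $-1$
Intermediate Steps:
$E{\left(h,M \right)} = -1$
$\frac{1}{E{\left(46,-152 \right)}} = \frac{1}{-1} = -1$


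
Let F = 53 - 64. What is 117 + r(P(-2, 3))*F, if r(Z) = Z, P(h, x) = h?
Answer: 139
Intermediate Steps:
F = -11
117 + r(P(-2, 3))*F = 117 - 2*(-11) = 117 + 22 = 139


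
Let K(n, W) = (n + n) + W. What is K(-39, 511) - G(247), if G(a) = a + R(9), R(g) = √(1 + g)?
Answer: 186 - √10 ≈ 182.84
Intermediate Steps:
K(n, W) = W + 2*n (K(n, W) = 2*n + W = W + 2*n)
G(a) = a + √10 (G(a) = a + √(1 + 9) = a + √10)
K(-39, 511) - G(247) = (511 + 2*(-39)) - (247 + √10) = (511 - 78) + (-247 - √10) = 433 + (-247 - √10) = 186 - √10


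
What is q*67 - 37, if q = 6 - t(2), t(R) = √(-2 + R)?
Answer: 365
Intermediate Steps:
q = 6 (q = 6 - √(-2 + 2) = 6 - √0 = 6 - 1*0 = 6 + 0 = 6)
q*67 - 37 = 6*67 - 37 = 402 - 37 = 365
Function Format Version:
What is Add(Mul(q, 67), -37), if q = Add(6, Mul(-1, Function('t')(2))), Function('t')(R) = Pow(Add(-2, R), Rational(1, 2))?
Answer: 365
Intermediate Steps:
q = 6 (q = Add(6, Mul(-1, Pow(Add(-2, 2), Rational(1, 2)))) = Add(6, Mul(-1, Pow(0, Rational(1, 2)))) = Add(6, Mul(-1, 0)) = Add(6, 0) = 6)
Add(Mul(q, 67), -37) = Add(Mul(6, 67), -37) = Add(402, -37) = 365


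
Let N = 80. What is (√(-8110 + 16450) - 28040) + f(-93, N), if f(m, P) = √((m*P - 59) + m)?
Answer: -28040 + 2*√2085 + 2*I*√1898 ≈ -27949.0 + 87.132*I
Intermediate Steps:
f(m, P) = √(-59 + m + P*m) (f(m, P) = √((P*m - 59) + m) = √((-59 + P*m) + m) = √(-59 + m + P*m))
(√(-8110 + 16450) - 28040) + f(-93, N) = (√(-8110 + 16450) - 28040) + √(-59 - 93 + 80*(-93)) = (√8340 - 28040) + √(-59 - 93 - 7440) = (2*√2085 - 28040) + √(-7592) = (-28040 + 2*√2085) + 2*I*√1898 = -28040 + 2*√2085 + 2*I*√1898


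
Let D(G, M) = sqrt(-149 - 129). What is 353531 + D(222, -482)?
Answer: 353531 + I*sqrt(278) ≈ 3.5353e+5 + 16.673*I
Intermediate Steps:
D(G, M) = I*sqrt(278) (D(G, M) = sqrt(-278) = I*sqrt(278))
353531 + D(222, -482) = 353531 + I*sqrt(278)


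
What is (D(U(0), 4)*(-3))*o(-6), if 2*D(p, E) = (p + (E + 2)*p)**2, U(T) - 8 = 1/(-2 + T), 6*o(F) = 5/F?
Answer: 18375/32 ≈ 574.22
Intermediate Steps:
o(F) = 5/(6*F) (o(F) = (5/F)/6 = 5/(6*F))
U(T) = 8 + 1/(-2 + T)
D(p, E) = (p + p*(2 + E))**2/2 (D(p, E) = (p + (E + 2)*p)**2/2 = (p + (2 + E)*p)**2/2 = (p + p*(2 + E))**2/2)
(D(U(0), 4)*(-3))*o(-6) = ((((-15 + 8*0)/(-2 + 0))**2*(3 + 4)**2/2)*(-3))*((5/6)/(-6)) = (((1/2)*((-15 + 0)/(-2))**2*7**2)*(-3))*((5/6)*(-1/6)) = (((1/2)*(-1/2*(-15))**2*49)*(-3))*(-5/36) = (((1/2)*(15/2)**2*49)*(-3))*(-5/36) = (((1/2)*(225/4)*49)*(-3))*(-5/36) = ((11025/8)*(-3))*(-5/36) = -33075/8*(-5/36) = 18375/32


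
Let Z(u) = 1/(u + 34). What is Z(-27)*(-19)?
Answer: -19/7 ≈ -2.7143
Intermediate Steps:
Z(u) = 1/(34 + u)
Z(-27)*(-19) = -19/(34 - 27) = -19/7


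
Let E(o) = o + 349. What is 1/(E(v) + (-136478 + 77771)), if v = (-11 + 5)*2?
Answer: -1/58370 ≈ -1.7132e-5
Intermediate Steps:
v = -12 (v = -6*2 = -12)
E(o) = 349 + o
1/(E(v) + (-136478 + 77771)) = 1/((349 - 12) + (-136478 + 77771)) = 1/(337 - 58707) = 1/(-58370) = -1/58370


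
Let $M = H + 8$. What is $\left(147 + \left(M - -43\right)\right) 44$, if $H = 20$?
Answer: $9592$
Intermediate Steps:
$M = 28$ ($M = 20 + 8 = 28$)
$\left(147 + \left(M - -43\right)\right) 44 = \left(147 + \left(28 - -43\right)\right) 44 = \left(147 + \left(28 + 43\right)\right) 44 = \left(147 + 71\right) 44 = 218 \cdot 44 = 9592$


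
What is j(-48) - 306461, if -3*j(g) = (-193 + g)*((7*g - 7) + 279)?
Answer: -934807/3 ≈ -3.1160e+5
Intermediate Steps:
j(g) = -(-193 + g)*(272 + 7*g)/3 (j(g) = -(-193 + g)*((7*g - 7) + 279)/3 = -(-193 + g)*((-7 + 7*g) + 279)/3 = -(-193 + g)*(272 + 7*g)/3)
j(-48) - 306461 = (52496/3 - 7/3*(-48)² + (1079/3)*(-48)) - 306461 = (52496/3 - 7/3*2304 - 17264) - 306461 = (52496/3 - 5376 - 17264) - 306461 = -15424/3 - 306461 = -934807/3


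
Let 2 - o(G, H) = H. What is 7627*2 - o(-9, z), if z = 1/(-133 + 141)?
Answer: 122017/8 ≈ 15252.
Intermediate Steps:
z = ⅛ (z = 1/8 = ⅛ ≈ 0.12500)
o(G, H) = 2 - H
7627*2 - o(-9, z) = 7627*2 - (2 - 1*⅛) = 15254 - (2 - ⅛) = 15254 - 1*15/8 = 15254 - 15/8 = 122017/8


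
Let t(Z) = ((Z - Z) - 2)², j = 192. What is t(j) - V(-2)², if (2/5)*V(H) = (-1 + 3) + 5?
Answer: -1209/4 ≈ -302.25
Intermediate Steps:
V(H) = 35/2 (V(H) = 5*((-1 + 3) + 5)/2 = 5*(2 + 5)/2 = (5/2)*7 = 35/2)
t(Z) = 4 (t(Z) = (0 - 2)² = (-2)² = 4)
t(j) - V(-2)² = 4 - (35/2)² = 4 - 1*1225/4 = 4 - 1225/4 = -1209/4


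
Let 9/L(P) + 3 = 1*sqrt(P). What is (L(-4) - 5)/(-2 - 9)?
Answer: 92/143 + 18*I/143 ≈ 0.64336 + 0.12587*I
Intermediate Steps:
L(P) = 9/(-3 + sqrt(P)) (L(P) = 9/(-3 + 1*sqrt(P)) = 9/(-3 + sqrt(P)))
(L(-4) - 5)/(-2 - 9) = (9/(-3 + sqrt(-4)) - 5)/(-2 - 9) = (9/(-3 + 2*I) - 5)/(-11) = -(9*((-3 - 2*I)/13) - 5)/11 = -(9*(-3 - 2*I)/13 - 5)/11 = -(-5 + 9*(-3 - 2*I)/13)/11 = 5/11 - 9*(-3 - 2*I)/143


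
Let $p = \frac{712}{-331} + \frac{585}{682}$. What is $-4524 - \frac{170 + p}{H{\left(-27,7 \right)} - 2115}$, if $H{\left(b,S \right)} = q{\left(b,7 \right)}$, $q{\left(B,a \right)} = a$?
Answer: $- \frac{2152771267073}{475864136} \approx -4523.9$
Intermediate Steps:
$H{\left(b,S \right)} = 7$
$p = - \frac{291949}{225742}$ ($p = 712 \left(- \frac{1}{331}\right) + 585 \cdot \frac{1}{682} = - \frac{712}{331} + \frac{585}{682} = - \frac{291949}{225742} \approx -1.2933$)
$-4524 - \frac{170 + p}{H{\left(-27,7 \right)} - 2115} = -4524 - \frac{170 - \frac{291949}{225742}}{7 - 2115} = -4524 - \frac{38084191}{225742 \left(-2108\right)} = -4524 - \frac{38084191}{225742} \left(- \frac{1}{2108}\right) = -4524 - - \frac{38084191}{475864136} = -4524 + \frac{38084191}{475864136} = - \frac{2152771267073}{475864136}$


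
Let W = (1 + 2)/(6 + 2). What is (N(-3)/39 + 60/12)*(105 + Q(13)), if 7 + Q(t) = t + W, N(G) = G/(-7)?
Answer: 50787/91 ≈ 558.10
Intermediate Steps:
N(G) = -G/7 (N(G) = G*(-⅐) = -G/7)
W = 3/8 ≈ 0.37500
Q(t) = -53/8 + t (Q(t) = -7 + (t + 3/8) = -7 + (3/8 + t) = -53/8 + t)
(N(-3)/39 + 60/12)*(105 + Q(13)) = (-⅐*(-3)/39 + 60/12)*(105 + (-53/8 + 13)) = ((3/7)*(1/39) + 60*(1/12))*(105 + 51/8) = (1/91 + 5)*(891/8) = (456/91)*(891/8) = 50787/91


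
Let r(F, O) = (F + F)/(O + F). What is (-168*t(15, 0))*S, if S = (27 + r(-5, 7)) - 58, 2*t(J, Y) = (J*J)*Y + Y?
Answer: 0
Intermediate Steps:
t(J, Y) = Y/2 + Y*J²/2 (t(J, Y) = ((J*J)*Y + Y)/2 = (J²*Y + Y)/2 = (Y*J² + Y)/2 = (Y + Y*J²)/2 = Y/2 + Y*J²/2)
r(F, O) = 2*F/(F + O) (r(F, O) = (2*F)/(F + O) = 2*F/(F + O))
S = -36 (S = (27 + 2*(-5)/(-5 + 7)) - 58 = (27 + 2*(-5)/2) - 58 = (27 + 2*(-5)*(½)) - 58 = (27 - 5) - 58 = 22 - 58 = -36)
(-168*t(15, 0))*S = -84*0*(1 + 15²)*(-36) = -84*0*(1 + 225)*(-36) = -84*0*226*(-36) = -168*0*(-36) = 0*(-36) = 0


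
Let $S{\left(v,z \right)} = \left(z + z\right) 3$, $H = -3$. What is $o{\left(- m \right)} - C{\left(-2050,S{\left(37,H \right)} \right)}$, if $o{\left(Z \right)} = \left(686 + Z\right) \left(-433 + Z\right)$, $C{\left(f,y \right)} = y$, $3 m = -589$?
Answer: $- \frac{1879208}{9} \approx -2.088 \cdot 10^{5}$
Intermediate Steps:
$S{\left(v,z \right)} = 6 z$ ($S{\left(v,z \right)} = 2 z 3 = 6 z$)
$m = - \frac{589}{3}$ ($m = \frac{1}{3} \left(-589\right) = - \frac{589}{3} \approx -196.33$)
$o{\left(Z \right)} = \left(-433 + Z\right) \left(686 + Z\right)$
$o{\left(- m \right)} - C{\left(-2050,S{\left(37,H \right)} \right)} = \left(-297038 + \left(\left(-1\right) \left(- \frac{589}{3}\right)\right)^{2} + 253 \left(\left(-1\right) \left(- \frac{589}{3}\right)\right)\right) - 6 \left(-3\right) = \left(-297038 + \left(\frac{589}{3}\right)^{2} + 253 \cdot \frac{589}{3}\right) - -18 = \left(-297038 + \frac{346921}{9} + \frac{149017}{3}\right) + 18 = - \frac{1879370}{9} + 18 = - \frac{1879208}{9}$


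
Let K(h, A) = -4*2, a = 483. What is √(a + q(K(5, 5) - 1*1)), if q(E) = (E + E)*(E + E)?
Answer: √807 ≈ 28.408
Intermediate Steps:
K(h, A) = -8
q(E) = 4*E² (q(E) = (2*E)*(2*E) = 4*E²)
√(a + q(K(5, 5) - 1*1)) = √(483 + 4*(-8 - 1*1)²) = √(483 + 4*(-8 - 1)²) = √(483 + 4*(-9)²) = √(483 + 4*81) = √(483 + 324) = √807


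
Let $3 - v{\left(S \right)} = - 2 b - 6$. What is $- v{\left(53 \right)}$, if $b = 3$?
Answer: $-15$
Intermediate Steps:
$v{\left(S \right)} = 15$ ($v{\left(S \right)} = 3 - \left(\left(-2\right) 3 - 6\right) = 3 - \left(-6 - 6\right) = 3 - -12 = 3 + 12 = 15$)
$- v{\left(53 \right)} = \left(-1\right) 15 = -15$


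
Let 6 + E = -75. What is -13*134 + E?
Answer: -1823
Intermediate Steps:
E = -81 (E = -6 - 75 = -81)
-13*134 + E = -13*134 - 81 = -1742 - 81 = -1823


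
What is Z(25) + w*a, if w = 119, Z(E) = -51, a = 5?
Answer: 544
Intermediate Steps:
Z(25) + w*a = -51 + 119*5 = -51 + 595 = 544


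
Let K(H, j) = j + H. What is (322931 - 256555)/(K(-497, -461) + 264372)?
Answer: 33188/131707 ≈ 0.25198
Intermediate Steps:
K(H, j) = H + j
(322931 - 256555)/(K(-497, -461) + 264372) = (322931 - 256555)/((-497 - 461) + 264372) = 66376/(-958 + 264372) = 66376/263414 = 66376*(1/263414) = 33188/131707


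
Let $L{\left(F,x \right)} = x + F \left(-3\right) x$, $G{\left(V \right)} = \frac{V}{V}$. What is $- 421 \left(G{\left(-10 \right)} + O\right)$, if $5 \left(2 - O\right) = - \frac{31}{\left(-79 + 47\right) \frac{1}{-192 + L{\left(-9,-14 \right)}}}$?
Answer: $- \frac{977983}{20} \approx -48899.0$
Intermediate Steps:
$G{\left(V \right)} = 1$
$L{\left(F,x \right)} = x - 3 F x$ ($L{\left(F,x \right)} = x + - 3 F x = x - 3 F x$)
$O = \frac{2303}{20}$ ($O = 2 - \frac{\left(-31\right) \frac{1}{\left(-79 + 47\right) \frac{1}{-192 - 14 \left(1 - -27\right)}}}{5} = 2 - \frac{\left(-31\right) \frac{1}{\left(-32\right) \frac{1}{-192 - 14 \left(1 + 27\right)}}}{5} = 2 - \frac{\left(-31\right) \frac{1}{\left(-32\right) \frac{1}{-192 - 392}}}{5} = 2 - \frac{\left(-31\right) \frac{1}{\left(-32\right) \frac{1}{-584}}}{5} = 2 - \frac{\left(-31\right) \frac{1}{\left(-32\right) \left(- \frac{1}{584}\right)}}{5} = 2 - \frac{\left(-31\right) \frac{1}{\frac{4}{73}}}{5} = 2 - \frac{\left(-31\right) \frac{73}{4}}{5} = 2 - - \frac{2263}{20} = 2 + \frac{2263}{20} = \frac{2303}{20} \approx 115.15$)
$- 421 \left(G{\left(-10 \right)} + O\right) = - 421 \left(1 + \frac{2303}{20}\right) = \left(-421\right) \frac{2323}{20} = - \frac{977983}{20}$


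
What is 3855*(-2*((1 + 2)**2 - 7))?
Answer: -15420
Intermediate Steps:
3855*(-2*((1 + 2)**2 - 7)) = 3855*(-2*(3**2 - 7)) = 3855*(-2*(9 - 7)) = 3855*(-2*2) = 3855*(-4) = -15420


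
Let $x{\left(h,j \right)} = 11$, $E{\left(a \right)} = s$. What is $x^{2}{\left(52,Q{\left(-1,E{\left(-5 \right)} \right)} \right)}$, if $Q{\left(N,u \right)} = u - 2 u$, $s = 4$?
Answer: $121$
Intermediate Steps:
$E{\left(a \right)} = 4$
$Q{\left(N,u \right)} = - u$
$x^{2}{\left(52,Q{\left(-1,E{\left(-5 \right)} \right)} \right)} = 11^{2} = 121$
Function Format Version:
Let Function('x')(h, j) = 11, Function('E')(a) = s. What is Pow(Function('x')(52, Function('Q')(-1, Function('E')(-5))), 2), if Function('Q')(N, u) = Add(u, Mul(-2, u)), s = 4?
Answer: 121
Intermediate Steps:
Function('E')(a) = 4
Function('Q')(N, u) = Mul(-1, u)
Pow(Function('x')(52, Function('Q')(-1, Function('E')(-5))), 2) = Pow(11, 2) = 121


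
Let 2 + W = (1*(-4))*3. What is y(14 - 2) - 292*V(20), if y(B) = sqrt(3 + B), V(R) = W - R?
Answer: 9928 + sqrt(15) ≈ 9931.9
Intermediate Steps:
W = -14 (W = -2 + (1*(-4))*3 = -2 - 4*3 = -2 - 12 = -14)
V(R) = -14 - R
y(14 - 2) - 292*V(20) = sqrt(3 + (14 - 2)) - 292*(-14 - 1*20) = sqrt(3 + 12) - 292*(-14 - 20) = sqrt(15) - 292*(-34) = sqrt(15) + 9928 = 9928 + sqrt(15)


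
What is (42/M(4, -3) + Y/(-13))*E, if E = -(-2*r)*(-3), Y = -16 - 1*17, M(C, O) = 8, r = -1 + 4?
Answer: -3645/26 ≈ -140.19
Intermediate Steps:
r = 3
Y = -33 (Y = -16 - 17 = -33)
E = -18 (E = -(-2*3)*(-3) = -(-6)*(-3) = -1*18 = -18)
(42/M(4, -3) + Y/(-13))*E = (42/8 - 33/(-13))*(-18) = (42*(⅛) - 33*(-1/13))*(-18) = (21/4 + 33/13)*(-18) = (405/52)*(-18) = -3645/26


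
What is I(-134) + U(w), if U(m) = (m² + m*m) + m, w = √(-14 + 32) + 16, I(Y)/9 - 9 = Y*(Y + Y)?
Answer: 323853 + 195*√2 ≈ 3.2413e+5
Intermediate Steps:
I(Y) = 81 + 18*Y² (I(Y) = 81 + 9*(Y*(Y + Y)) = 81 + 9*(Y*(2*Y)) = 81 + 9*(2*Y²) = 81 + 18*Y²)
w = 16 + 3*√2 (w = √18 + 16 = 3*√2 + 16 = 16 + 3*√2 ≈ 20.243)
U(m) = m + 2*m² (U(m) = (m² + m²) + m = 2*m² + m = m + 2*m²)
I(-134) + U(w) = (81 + 18*(-134)²) + (16 + 3*√2)*(1 + 2*(16 + 3*√2)) = (81 + 18*17956) + (16 + 3*√2)*(1 + (32 + 6*√2)) = (81 + 323208) + (16 + 3*√2)*(33 + 6*√2) = 323289 + (16 + 3*√2)*(33 + 6*√2)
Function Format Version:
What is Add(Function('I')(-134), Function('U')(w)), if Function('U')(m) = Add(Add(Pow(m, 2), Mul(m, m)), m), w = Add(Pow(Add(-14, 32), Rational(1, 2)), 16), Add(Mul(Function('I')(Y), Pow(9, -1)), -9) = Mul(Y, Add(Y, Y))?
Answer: Add(323853, Mul(195, Pow(2, Rational(1, 2)))) ≈ 3.2413e+5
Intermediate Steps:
Function('I')(Y) = Add(81, Mul(18, Pow(Y, 2))) (Function('I')(Y) = Add(81, Mul(9, Mul(Y, Add(Y, Y)))) = Add(81, Mul(9, Mul(Y, Mul(2, Y)))) = Add(81, Mul(9, Mul(2, Pow(Y, 2)))) = Add(81, Mul(18, Pow(Y, 2))))
w = Add(16, Mul(3, Pow(2, Rational(1, 2)))) (w = Add(Pow(18, Rational(1, 2)), 16) = Add(Mul(3, Pow(2, Rational(1, 2))), 16) = Add(16, Mul(3, Pow(2, Rational(1, 2)))) ≈ 20.243)
Function('U')(m) = Add(m, Mul(2, Pow(m, 2))) (Function('U')(m) = Add(Add(Pow(m, 2), Pow(m, 2)), m) = Add(Mul(2, Pow(m, 2)), m) = Add(m, Mul(2, Pow(m, 2))))
Add(Function('I')(-134), Function('U')(w)) = Add(Add(81, Mul(18, Pow(-134, 2))), Mul(Add(16, Mul(3, Pow(2, Rational(1, 2)))), Add(1, Mul(2, Add(16, Mul(3, Pow(2, Rational(1, 2)))))))) = Add(Add(81, Mul(18, 17956)), Mul(Add(16, Mul(3, Pow(2, Rational(1, 2)))), Add(1, Add(32, Mul(6, Pow(2, Rational(1, 2))))))) = Add(Add(81, 323208), Mul(Add(16, Mul(3, Pow(2, Rational(1, 2)))), Add(33, Mul(6, Pow(2, Rational(1, 2)))))) = Add(323289, Mul(Add(16, Mul(3, Pow(2, Rational(1, 2)))), Add(33, Mul(6, Pow(2, Rational(1, 2))))))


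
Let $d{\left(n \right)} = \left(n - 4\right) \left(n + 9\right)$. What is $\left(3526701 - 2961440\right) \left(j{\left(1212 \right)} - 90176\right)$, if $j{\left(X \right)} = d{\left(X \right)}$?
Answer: $782768910712$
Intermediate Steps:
$d{\left(n \right)} = \left(-4 + n\right) \left(9 + n\right)$
$j{\left(X \right)} = -36 + X^{2} + 5 X$
$\left(3526701 - 2961440\right) \left(j{\left(1212 \right)} - 90176\right) = \left(3526701 - 2961440\right) \left(\left(-36 + 1212^{2} + 5 \cdot 1212\right) - 90176\right) = 565261 \left(\left(-36 + 1468944 + 6060\right) - 90176\right) = 565261 \left(1474968 - 90176\right) = 565261 \cdot 1384792 = 782768910712$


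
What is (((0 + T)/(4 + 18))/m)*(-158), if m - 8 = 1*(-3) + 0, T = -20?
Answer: 316/11 ≈ 28.727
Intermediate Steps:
m = 5 (m = 8 + (1*(-3) + 0) = 8 + (-3 + 0) = 8 - 3 = 5)
(((0 + T)/(4 + 18))/m)*(-158) = (((0 - 20)/(4 + 18))/5)*(-158) = (-20/22*(1/5))*(-158) = (-20*1/22*(1/5))*(-158) = -10/11*1/5*(-158) = -2/11*(-158) = 316/11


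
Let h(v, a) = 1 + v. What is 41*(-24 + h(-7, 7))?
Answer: -1230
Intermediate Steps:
41*(-24 + h(-7, 7)) = 41*(-24 + (1 - 7)) = 41*(-24 - 6) = 41*(-30) = -1230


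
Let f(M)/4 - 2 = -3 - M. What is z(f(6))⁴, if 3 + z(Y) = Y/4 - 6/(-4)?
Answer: 83521/16 ≈ 5220.1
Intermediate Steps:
f(M) = -4 - 4*M (f(M) = 8 + 4*(-3 - M) = 8 + (-12 - 4*M) = -4 - 4*M)
z(Y) = -3/2 + Y/4 (z(Y) = -3 + (Y/4 - 6/(-4)) = -3 + (Y*(¼) - 6*(-1)/4) = -3 + (Y/4 - 1*(-3/2)) = -3 + (Y/4 + 3/2) = -3 + (3/2 + Y/4) = -3/2 + Y/4)
z(f(6))⁴ = (-3/2 + (-4 - 4*6)/4)⁴ = (-3/2 + (-4 - 24)/4)⁴ = (-3/2 + (¼)*(-28))⁴ = (-3/2 - 7)⁴ = (-17/2)⁴ = 83521/16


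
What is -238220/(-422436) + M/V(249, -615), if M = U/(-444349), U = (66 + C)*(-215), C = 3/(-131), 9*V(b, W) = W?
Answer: 142016123979122/252046278768711 ≈ 0.56345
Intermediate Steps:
V(b, W) = W/9
C = -3/131 (C = 3*(-1/131) = -3/131 ≈ -0.022901)
U = -1858245/131 (U = (66 - 3/131)*(-215) = (8643/131)*(-215) = -1858245/131 ≈ -14185.)
M = 1858245/58209719 (M = -1858245/131/(-444349) = -1858245/131*(-1/444349) = 1858245/58209719 ≈ 0.031923)
-238220/(-422436) + M/V(249, -615) = -238220/(-422436) + 1858245/(58209719*(((⅑)*(-615)))) = -238220*(-1/422436) + 1858245/(58209719*(-205/3)) = 59555/105609 + (1858245/58209719)*(-3/205) = 59555/105609 - 1114947/2386598479 = 142016123979122/252046278768711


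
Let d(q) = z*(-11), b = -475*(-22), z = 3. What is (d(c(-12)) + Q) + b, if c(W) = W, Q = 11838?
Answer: 22255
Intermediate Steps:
b = 10450
d(q) = -33 (d(q) = 3*(-11) = -33)
(d(c(-12)) + Q) + b = (-33 + 11838) + 10450 = 11805 + 10450 = 22255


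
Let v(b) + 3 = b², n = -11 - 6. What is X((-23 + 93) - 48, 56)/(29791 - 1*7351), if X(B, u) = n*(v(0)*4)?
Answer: 1/110 ≈ 0.0090909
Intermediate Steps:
n = -17
v(b) = -3 + b²
X(B, u) = 204 (X(B, u) = -17*(-3 + 0²)*4 = -17*(-3 + 0)*4 = -(-51)*4 = -17*(-12) = 204)
X((-23 + 93) - 48, 56)/(29791 - 1*7351) = 204/(29791 - 1*7351) = 204/(29791 - 7351) = 204/22440 = 204*(1/22440) = 1/110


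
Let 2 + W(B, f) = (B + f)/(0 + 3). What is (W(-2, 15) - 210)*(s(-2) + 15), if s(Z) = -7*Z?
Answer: -18067/3 ≈ -6022.3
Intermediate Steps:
W(B, f) = -2 + B/3 + f/3 (W(B, f) = -2 + (B + f)/(0 + 3) = -2 + (B + f)/3 = -2 + (B + f)*(⅓) = -2 + (B/3 + f/3) = -2 + B/3 + f/3)
(W(-2, 15) - 210)*(s(-2) + 15) = ((-2 + (⅓)*(-2) + (⅓)*15) - 210)*(-7*(-2) + 15) = ((-2 - ⅔ + 5) - 210)*(14 + 15) = (7/3 - 210)*29 = -623/3*29 = -18067/3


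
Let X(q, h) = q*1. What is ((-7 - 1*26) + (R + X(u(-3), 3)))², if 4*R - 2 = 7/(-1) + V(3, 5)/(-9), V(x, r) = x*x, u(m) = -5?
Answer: 6241/4 ≈ 1560.3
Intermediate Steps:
V(x, r) = x²
X(q, h) = q
R = -3/2 (R = ½ + (7/(-1) + 3²/(-9))/4 = ½ + (7*(-1) + 9*(-⅑))/4 = ½ + (-7 - 1)/4 = ½ + (¼)*(-8) = ½ - 2 = -3/2 ≈ -1.5000)
((-7 - 1*26) + (R + X(u(-3), 3)))² = ((-7 - 1*26) + (-3/2 - 5))² = ((-7 - 26) - 13/2)² = (-33 - 13/2)² = (-79/2)² = 6241/4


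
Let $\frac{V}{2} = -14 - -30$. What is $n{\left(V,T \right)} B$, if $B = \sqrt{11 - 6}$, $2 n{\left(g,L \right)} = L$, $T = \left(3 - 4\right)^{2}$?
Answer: $\frac{\sqrt{5}}{2} \approx 1.118$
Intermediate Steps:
$V = 32$ ($V = 2 \left(-14 - -30\right) = 2 \left(-14 + 30\right) = 2 \cdot 16 = 32$)
$T = 1$ ($T = \left(-1\right)^{2} = 1$)
$n{\left(g,L \right)} = \frac{L}{2}$
$B = \sqrt{5} \approx 2.2361$
$n{\left(V,T \right)} B = \frac{1}{2} \cdot 1 \sqrt{5} = \frac{\sqrt{5}}{2}$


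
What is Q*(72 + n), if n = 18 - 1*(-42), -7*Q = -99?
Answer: 13068/7 ≈ 1866.9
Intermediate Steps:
Q = 99/7 (Q = -1/7*(-99) = 99/7 ≈ 14.143)
n = 60 (n = 18 + 42 = 60)
Q*(72 + n) = 99*(72 + 60)/7 = (99/7)*132 = 13068/7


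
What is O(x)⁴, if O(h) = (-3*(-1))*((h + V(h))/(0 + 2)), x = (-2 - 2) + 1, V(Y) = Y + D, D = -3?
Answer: 531441/16 ≈ 33215.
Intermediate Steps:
V(Y) = -3 + Y (V(Y) = Y - 3 = -3 + Y)
x = -3 (x = -4 + 1 = -3)
O(h) = -9/2 + 3*h (O(h) = (-3*(-1))*((h + (-3 + h))/(0 + 2)) = 3*((-3 + 2*h)/2) = 3*((-3 + 2*h)*(½)) = 3*(-3/2 + h) = -9/2 + 3*h)
O(x)⁴ = (-9/2 + 3*(-3))⁴ = (-9/2 - 9)⁴ = (-27/2)⁴ = 531441/16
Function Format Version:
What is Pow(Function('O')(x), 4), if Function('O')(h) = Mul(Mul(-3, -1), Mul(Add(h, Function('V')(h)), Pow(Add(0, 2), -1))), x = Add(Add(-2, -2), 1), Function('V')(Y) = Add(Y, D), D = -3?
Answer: Rational(531441, 16) ≈ 33215.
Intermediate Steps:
Function('V')(Y) = Add(-3, Y) (Function('V')(Y) = Add(Y, -3) = Add(-3, Y))
x = -3 (x = Add(-4, 1) = -3)
Function('O')(h) = Add(Rational(-9, 2), Mul(3, h)) (Function('O')(h) = Mul(Mul(-3, -1), Mul(Add(h, Add(-3, h)), Pow(Add(0, 2), -1))) = Mul(3, Mul(Add(-3, Mul(2, h)), Pow(2, -1))) = Mul(3, Mul(Add(-3, Mul(2, h)), Rational(1, 2))) = Mul(3, Add(Rational(-3, 2), h)) = Add(Rational(-9, 2), Mul(3, h)))
Pow(Function('O')(x), 4) = Pow(Add(Rational(-9, 2), Mul(3, -3)), 4) = Pow(Add(Rational(-9, 2), -9), 4) = Pow(Rational(-27, 2), 4) = Rational(531441, 16)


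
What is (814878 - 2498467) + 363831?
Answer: -1319758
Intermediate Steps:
(814878 - 2498467) + 363831 = -1683589 + 363831 = -1319758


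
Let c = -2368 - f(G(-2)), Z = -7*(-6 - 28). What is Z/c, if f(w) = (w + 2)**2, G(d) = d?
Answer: -119/1184 ≈ -0.10051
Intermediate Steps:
Z = 238 (Z = -7*(-34) = 238)
f(w) = (2 + w)**2
c = -2368 (c = -2368 - (2 - 2)**2 = -2368 - 1*0**2 = -2368 - 1*0 = -2368 + 0 = -2368)
Z/c = 238/(-2368) = 238*(-1/2368) = -119/1184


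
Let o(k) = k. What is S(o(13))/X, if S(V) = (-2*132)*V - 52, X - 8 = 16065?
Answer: -3484/16073 ≈ -0.21676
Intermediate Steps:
X = 16073 (X = 8 + 16065 = 16073)
S(V) = -52 - 264*V (S(V) = -264*V - 52 = -52 - 264*V)
S(o(13))/X = (-52 - 264*13)/16073 = (-52 - 3432)*(1/16073) = -3484*1/16073 = -3484/16073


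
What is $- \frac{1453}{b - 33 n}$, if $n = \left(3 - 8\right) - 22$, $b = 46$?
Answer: $- \frac{1453}{937} \approx -1.5507$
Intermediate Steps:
$n = -27$ ($n = \left(3 - 8\right) - 22 = -5 - 22 = -27$)
$- \frac{1453}{b - 33 n} = - \frac{1453}{46 - -891} = - \frac{1453}{46 + 891} = - \frac{1453}{937}$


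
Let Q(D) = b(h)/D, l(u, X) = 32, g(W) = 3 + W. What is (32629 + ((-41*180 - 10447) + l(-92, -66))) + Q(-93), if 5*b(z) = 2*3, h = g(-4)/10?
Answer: 2299268/155 ≈ 14834.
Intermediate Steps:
h = -1/10 (h = (3 - 4)/10 = -1*1/10 = -1/10 ≈ -0.10000)
b(z) = 6/5 (b(z) = (2*3)/5 = (1/5)*6 = 6/5)
Q(D) = 6/(5*D)
(32629 + ((-41*180 - 10447) + l(-92, -66))) + Q(-93) = (32629 + ((-41*180 - 10447) + 32)) + (6/5)/(-93) = (32629 + ((-7380 - 10447) + 32)) + (6/5)*(-1/93) = (32629 + (-17827 + 32)) - 2/155 = (32629 - 17795) - 2/155 = 14834 - 2/155 = 2299268/155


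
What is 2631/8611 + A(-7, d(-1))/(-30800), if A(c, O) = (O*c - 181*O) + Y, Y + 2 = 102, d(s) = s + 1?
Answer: 801737/2652188 ≈ 0.30229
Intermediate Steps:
d(s) = 1 + s
Y = 100 (Y = -2 + 102 = 100)
A(c, O) = 100 - 181*O + O*c (A(c, O) = (O*c - 181*O) + 100 = (-181*O + O*c) + 100 = 100 - 181*O + O*c)
2631/8611 + A(-7, d(-1))/(-30800) = 2631/8611 + (100 - 181*(1 - 1) + (1 - 1)*(-7))/(-30800) = 2631*(1/8611) + (100 - 181*0 + 0*(-7))*(-1/30800) = 2631/8611 + (100 + 0 + 0)*(-1/30800) = 2631/8611 + 100*(-1/30800) = 2631/8611 - 1/308 = 801737/2652188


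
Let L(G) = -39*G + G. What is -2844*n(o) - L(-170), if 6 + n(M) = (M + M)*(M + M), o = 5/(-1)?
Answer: -273796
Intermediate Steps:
o = -5 (o = 5*(-1) = -5)
n(M) = -6 + 4*M² (n(M) = -6 + (M + M)*(M + M) = -6 + (2*M)*(2*M) = -6 + 4*M²)
L(G) = -38*G
-2844*n(o) - L(-170) = -2844*(-6 + 4*(-5)²) - (-38)*(-170) = -2844*(-6 + 4*25) - 1*6460 = -2844*(-6 + 100) - 6460 = -2844*94 - 6460 = -267336 - 6460 = -273796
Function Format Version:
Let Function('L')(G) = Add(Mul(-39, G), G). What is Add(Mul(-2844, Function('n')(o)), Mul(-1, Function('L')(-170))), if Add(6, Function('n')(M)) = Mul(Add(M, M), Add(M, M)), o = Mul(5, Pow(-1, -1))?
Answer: -273796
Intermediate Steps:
o = -5 (o = Mul(5, -1) = -5)
Function('n')(M) = Add(-6, Mul(4, Pow(M, 2))) (Function('n')(M) = Add(-6, Mul(Add(M, M), Add(M, M))) = Add(-6, Mul(Mul(2, M), Mul(2, M))) = Add(-6, Mul(4, Pow(M, 2))))
Function('L')(G) = Mul(-38, G)
Add(Mul(-2844, Function('n')(o)), Mul(-1, Function('L')(-170))) = Add(Mul(-2844, Add(-6, Mul(4, Pow(-5, 2)))), Mul(-1, Mul(-38, -170))) = Add(Mul(-2844, Add(-6, Mul(4, 25))), Mul(-1, 6460)) = Add(Mul(-2844, Add(-6, 100)), -6460) = Add(Mul(-2844, 94), -6460) = Add(-267336, -6460) = -273796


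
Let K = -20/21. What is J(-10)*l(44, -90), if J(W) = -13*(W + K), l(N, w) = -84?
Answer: -11960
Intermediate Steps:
K = -20/21 (K = -20*1/21 = -20/21 ≈ -0.95238)
J(W) = 260/21 - 13*W (J(W) = -13*(W - 20/21) = -13*(-20/21 + W) = 260/21 - 13*W)
J(-10)*l(44, -90) = (260/21 - 13*(-10))*(-84) = (260/21 + 130)*(-84) = (2990/21)*(-84) = -11960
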